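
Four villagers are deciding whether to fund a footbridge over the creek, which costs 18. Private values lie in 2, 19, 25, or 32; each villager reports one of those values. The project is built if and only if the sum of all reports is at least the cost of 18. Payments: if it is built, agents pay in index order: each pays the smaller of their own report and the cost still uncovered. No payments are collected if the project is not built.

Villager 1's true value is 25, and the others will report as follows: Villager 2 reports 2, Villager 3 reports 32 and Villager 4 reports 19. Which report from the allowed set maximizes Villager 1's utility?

2

Report 2: project built, pays 2, utility 25 - 2 = 23.
Report 19: project built, pays 18, utility 25 - 18 = 7.
Report 25: project built, pays 18, utility 25 - 18 = 7.
Report 32: project built, pays 18, utility 25 - 18 = 7.
The best choice is 2 with utility 23.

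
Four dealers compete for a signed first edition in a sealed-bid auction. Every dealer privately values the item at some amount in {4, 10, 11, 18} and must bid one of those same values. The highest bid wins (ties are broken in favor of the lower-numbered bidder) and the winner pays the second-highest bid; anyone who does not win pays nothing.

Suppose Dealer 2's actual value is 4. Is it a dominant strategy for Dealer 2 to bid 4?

Check each profile of the others' bids and compare truth against every alternative bid.
Others bid (4, 4, 10): truth gives 0, best alternative gives -6.
Others bid (4, 10, 4): truth gives 0, best alternative gives -6.
Others bid (4, 10, 10): truth gives 0, best alternative gives -6.
Others bid (4, 4, 4): truth gives 0, best alternative gives 0.
Others bid (4, 4, 11): truth gives 0, best alternative gives 0.
Others bid (4, 4, 18): truth gives 0, best alternative gives 0.
(Remaining 58 profiles checked similarly; truth is weakly best in each.)
In every case the truthful bid is at least as good as any alternative, so it is a dominant strategy.

Yes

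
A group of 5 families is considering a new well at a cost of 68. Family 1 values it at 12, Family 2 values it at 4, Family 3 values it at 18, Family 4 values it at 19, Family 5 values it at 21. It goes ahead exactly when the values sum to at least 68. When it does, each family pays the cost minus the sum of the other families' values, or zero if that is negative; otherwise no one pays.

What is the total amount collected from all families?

46

Total value 74 ≥ cost 68, so it is built.
Family 1: others sum to 62; max(0, 68 - 62) = 6.
Family 2: others sum to 70; max(0, 68 - 70) = 0.
Family 3: others sum to 56; max(0, 68 - 56) = 12.
Family 4: others sum to 55; max(0, 68 - 55) = 13.
Family 5: others sum to 53; max(0, 68 - 53) = 15.
Total collected = 6 + 0 + 12 + 13 + 15 = 46.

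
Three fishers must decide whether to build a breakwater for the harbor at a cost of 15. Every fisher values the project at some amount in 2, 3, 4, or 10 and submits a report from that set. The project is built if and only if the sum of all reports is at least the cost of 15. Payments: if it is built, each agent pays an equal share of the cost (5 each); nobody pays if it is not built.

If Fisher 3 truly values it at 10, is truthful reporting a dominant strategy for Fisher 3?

Yes

Check each profile of the others' reports and compare truth against every alternative report.
Others report (2, 3): truth gives 5, best alternative gives 0.
Others report (2, 4): truth gives 5, best alternative gives 0.
Others report (3, 2): truth gives 5, best alternative gives 0.
Others report (3, 3): truth gives 5, best alternative gives 0.
Others report (3, 4): truth gives 5, best alternative gives 0.
Others report (4, 2): truth gives 5, best alternative gives 0.
(Remaining 10 profiles checked similarly; truth is weakly best in each.)
In every case the truthful report is at least as good as any alternative, so it is a dominant strategy.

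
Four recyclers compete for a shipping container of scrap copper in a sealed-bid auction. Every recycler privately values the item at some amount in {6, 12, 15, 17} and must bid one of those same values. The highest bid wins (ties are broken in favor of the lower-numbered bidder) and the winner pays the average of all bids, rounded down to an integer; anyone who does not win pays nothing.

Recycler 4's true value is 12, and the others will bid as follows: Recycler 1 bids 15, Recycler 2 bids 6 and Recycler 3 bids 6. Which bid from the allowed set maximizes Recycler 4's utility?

Bid 6: loses, pays 0, utility 0.
Bid 12: loses, pays 0, utility 0.
Bid 15: loses, pays 0, utility 0.
Bid 17: wins, pays 11, utility 12 - 11 = 1.
The best choice is 17 with utility 1.

17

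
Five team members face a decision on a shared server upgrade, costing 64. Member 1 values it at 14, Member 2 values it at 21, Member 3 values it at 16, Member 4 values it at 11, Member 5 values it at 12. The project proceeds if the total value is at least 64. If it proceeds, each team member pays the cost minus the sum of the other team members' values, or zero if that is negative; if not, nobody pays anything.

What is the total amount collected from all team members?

Total value 74 ≥ cost 64, so it is built.
Member 1: others sum to 60; max(0, 64 - 60) = 4.
Member 2: others sum to 53; max(0, 64 - 53) = 11.
Member 3: others sum to 58; max(0, 64 - 58) = 6.
Member 4: others sum to 63; max(0, 64 - 63) = 1.
Member 5: others sum to 62; max(0, 64 - 62) = 2.
Total collected = 4 + 11 + 6 + 1 + 2 = 24.

24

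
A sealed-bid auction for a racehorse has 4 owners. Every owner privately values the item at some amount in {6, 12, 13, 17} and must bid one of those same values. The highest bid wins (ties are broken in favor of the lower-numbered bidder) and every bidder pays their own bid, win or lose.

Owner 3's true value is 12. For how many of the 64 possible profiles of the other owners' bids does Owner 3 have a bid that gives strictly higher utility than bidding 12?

62

Others bid (6, 6, 13): truth gives -12; bid 13 gives -1 > -12. Violating.
Others bid (6, 6, 17): truth gives -12; bid 17 gives -5 > -12. Violating.
Others bid (6, 12, 6): truth gives -12; bid 13 gives -1 > -12. Violating.
Others bid (6, 12, 12): truth gives -12; bid 13 gives -1 > -12. Violating.
Others bid (6, 6, 6): truth gives 0; no alternative beats it.
Others bid (6, 6, 12): truth gives 0; no alternative beats it.
(Checking all 64 profiles: 62 have a profitable deviation, 2 do not.)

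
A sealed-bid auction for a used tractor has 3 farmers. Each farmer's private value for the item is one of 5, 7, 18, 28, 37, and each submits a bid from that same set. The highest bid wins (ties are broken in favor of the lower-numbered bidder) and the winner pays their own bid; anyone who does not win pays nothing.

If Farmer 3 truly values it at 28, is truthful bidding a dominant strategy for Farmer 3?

Consider the case where Farmer 1 bids 5 and Farmer 2 bids 5.
Truthful bid 28: wins, pays 28, utility 28 - 28 = 0.
Bid 7 instead: wins, pays 7, utility 28 - 7 = 21.
Since 21 > 0, bidding 7 is strictly better here, so truthful bidding is not dominant.

No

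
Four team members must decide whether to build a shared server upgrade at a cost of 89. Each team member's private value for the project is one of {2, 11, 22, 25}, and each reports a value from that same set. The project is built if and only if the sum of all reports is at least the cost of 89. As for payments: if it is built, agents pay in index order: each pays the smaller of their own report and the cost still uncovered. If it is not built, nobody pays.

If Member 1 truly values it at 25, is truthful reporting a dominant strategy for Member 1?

No

Consider the case where Member 2 reports 22, Member 3 reports 22 and Member 4 reports 25.
Truthful report 25: project built, pays 25, utility 25 - 25 = 0.
Report 22 instead: project built, pays 22, utility 25 - 22 = 3.
Since 3 > 0, reporting 22 is strictly better here, so truthful reporting is not dominant.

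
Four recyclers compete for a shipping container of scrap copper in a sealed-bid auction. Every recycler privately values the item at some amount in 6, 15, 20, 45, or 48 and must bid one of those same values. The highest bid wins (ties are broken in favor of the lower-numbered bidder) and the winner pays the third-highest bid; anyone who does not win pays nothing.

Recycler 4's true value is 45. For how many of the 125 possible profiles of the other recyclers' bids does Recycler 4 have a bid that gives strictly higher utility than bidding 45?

27

Others bid (6, 6, 45): truth gives 0; bid 48 gives 39 > 0. Violating.
Others bid (6, 15, 45): truth gives 0; bid 48 gives 30 > 0. Violating.
Others bid (6, 20, 45): truth gives 0; bid 48 gives 25 > 0. Violating.
Others bid (6, 45, 6): truth gives 0; bid 48 gives 39 > 0. Violating.
Others bid (6, 6, 6): truth gives 39; no alternative beats it.
Others bid (6, 6, 15): truth gives 39; no alternative beats it.
(Checking all 125 profiles: 27 have a profitable deviation, 98 do not.)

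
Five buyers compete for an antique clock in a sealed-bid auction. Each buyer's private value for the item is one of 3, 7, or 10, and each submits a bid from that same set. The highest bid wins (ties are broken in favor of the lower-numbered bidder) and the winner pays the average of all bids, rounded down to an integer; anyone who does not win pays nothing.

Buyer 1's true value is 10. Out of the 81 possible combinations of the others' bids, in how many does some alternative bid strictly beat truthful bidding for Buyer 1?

11

Others bid (3, 3, 3, 3): truth gives 6; bid 3 gives 7 > 6. Violating.
Others bid (3, 3, 3, 7): truth gives 5; bid 7 gives 6 > 5. Violating.
Others bid (3, 3, 7, 3): truth gives 5; bid 7 gives 6 > 5. Violating.
Others bid (3, 3, 7, 7): truth gives 4; bid 7 gives 5 > 4. Violating.
Others bid (3, 3, 3, 10): truth gives 5; no alternative beats it.
Others bid (3, 3, 7, 10): truth gives 4; no alternative beats it.
(Checking all 81 profiles: 11 have a profitable deviation, 70 do not.)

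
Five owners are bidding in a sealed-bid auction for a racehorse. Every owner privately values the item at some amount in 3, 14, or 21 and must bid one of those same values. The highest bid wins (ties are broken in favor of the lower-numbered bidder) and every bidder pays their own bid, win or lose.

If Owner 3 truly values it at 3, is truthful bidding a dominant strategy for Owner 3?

Check each profile of the others' bids and compare truth against every alternative bid.
Others bid (3, 3, 3, 21): truth gives -3, best alternative gives -14.
Others bid (3, 3, 14, 21): truth gives -3, best alternative gives -14.
Others bid (3, 3, 21, 3): truth gives -3, best alternative gives -14.
Others bid (3, 3, 21, 14): truth gives -3, best alternative gives -14.
Others bid (3, 3, 21, 21): truth gives -3, best alternative gives -14.
Others bid (3, 14, 3, 3): truth gives -3, best alternative gives -14.
(Remaining 75 profiles checked similarly; truth is weakly best in each.)
In every case the truthful bid is at least as good as any alternative, so it is a dominant strategy.

Yes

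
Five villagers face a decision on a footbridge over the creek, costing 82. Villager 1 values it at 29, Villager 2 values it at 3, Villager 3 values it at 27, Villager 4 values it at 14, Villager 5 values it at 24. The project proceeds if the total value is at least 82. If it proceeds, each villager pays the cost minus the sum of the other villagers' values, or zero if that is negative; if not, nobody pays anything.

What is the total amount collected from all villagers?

35

Total value 97 ≥ cost 82, so it is built.
Villager 1: others sum to 68; max(0, 82 - 68) = 14.
Villager 2: others sum to 94; max(0, 82 - 94) = 0.
Villager 3: others sum to 70; max(0, 82 - 70) = 12.
Villager 4: others sum to 83; max(0, 82 - 83) = 0.
Villager 5: others sum to 73; max(0, 82 - 73) = 9.
Total collected = 14 + 0 + 12 + 0 + 9 = 35.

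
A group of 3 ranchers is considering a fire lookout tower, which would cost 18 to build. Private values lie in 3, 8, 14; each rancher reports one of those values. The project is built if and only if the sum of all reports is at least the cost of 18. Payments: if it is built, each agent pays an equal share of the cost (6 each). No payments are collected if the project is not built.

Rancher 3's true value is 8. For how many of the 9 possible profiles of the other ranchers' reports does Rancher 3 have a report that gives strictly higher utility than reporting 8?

Others report (3, 3): truth gives 0; report 14 gives 2 > 0. Violating.
Others report (3, 8): truth gives 2; no alternative beats it.
Others report (3, 14): truth gives 2; no alternative beats it.
(Checking all 9 profiles: 1 has a profitable deviation, 8 do not.)

1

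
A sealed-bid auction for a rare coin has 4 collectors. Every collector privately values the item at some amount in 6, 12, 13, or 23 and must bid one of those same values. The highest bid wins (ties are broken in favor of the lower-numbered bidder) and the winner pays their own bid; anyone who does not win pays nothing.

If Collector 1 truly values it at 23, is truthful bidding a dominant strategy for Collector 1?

No

Consider the case where Collector 2 bids 6, Collector 3 bids 6 and Collector 4 bids 6.
Truthful bid 23: wins, pays 23, utility 23 - 23 = 0.
Bid 6 instead: wins, pays 6, utility 23 - 6 = 17.
Since 17 > 0, bidding 6 is strictly better here, so truthful bidding is not dominant.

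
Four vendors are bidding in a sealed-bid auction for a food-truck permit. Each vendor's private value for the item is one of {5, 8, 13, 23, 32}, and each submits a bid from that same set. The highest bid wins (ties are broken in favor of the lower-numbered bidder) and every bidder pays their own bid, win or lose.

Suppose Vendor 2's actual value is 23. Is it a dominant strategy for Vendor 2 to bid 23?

Consider the case where Vendor 1 bids 5, Vendor 3 bids 5 and Vendor 4 bids 5.
Truthful bid 23: wins, pays 23, utility 23 - 23 = 0.
Bid 8 instead: wins, pays 8, utility 23 - 8 = 15.
Since 15 > 0, bidding 8 is strictly better here, so truthful bidding is not dominant.

No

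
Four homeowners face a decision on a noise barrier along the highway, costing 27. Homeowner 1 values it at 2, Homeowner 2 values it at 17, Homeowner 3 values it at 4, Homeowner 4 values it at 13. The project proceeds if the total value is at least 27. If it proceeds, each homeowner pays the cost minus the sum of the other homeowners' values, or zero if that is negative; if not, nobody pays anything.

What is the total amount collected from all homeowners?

Total value 36 ≥ cost 27, so it is built.
Homeowner 1: others sum to 34; max(0, 27 - 34) = 0.
Homeowner 2: others sum to 19; max(0, 27 - 19) = 8.
Homeowner 3: others sum to 32; max(0, 27 - 32) = 0.
Homeowner 4: others sum to 23; max(0, 27 - 23) = 4.
Total collected = 0 + 8 + 0 + 4 = 12.

12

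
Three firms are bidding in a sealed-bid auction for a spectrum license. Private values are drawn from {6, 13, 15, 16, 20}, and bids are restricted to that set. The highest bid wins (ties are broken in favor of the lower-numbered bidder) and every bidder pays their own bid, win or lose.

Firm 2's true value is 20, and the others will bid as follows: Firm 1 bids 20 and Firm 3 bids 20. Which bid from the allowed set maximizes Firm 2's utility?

6

Bid 6: loses but pays 6, utility -6.
Bid 13: loses but pays 13, utility -13.
Bid 15: loses but pays 15, utility -15.
Bid 16: loses but pays 16, utility -16.
Bid 20: loses but pays 20, utility -20.
The best choice is 6 with utility -6.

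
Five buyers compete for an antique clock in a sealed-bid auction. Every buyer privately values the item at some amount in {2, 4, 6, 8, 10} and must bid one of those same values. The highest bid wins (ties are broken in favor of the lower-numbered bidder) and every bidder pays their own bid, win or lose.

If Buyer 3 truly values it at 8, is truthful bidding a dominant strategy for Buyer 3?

No

Consider the case where Buyer 1 bids 2, Buyer 2 bids 2, Buyer 4 bids 2 and Buyer 5 bids 2.
Truthful bid 8: wins, pays 8, utility 8 - 8 = 0.
Bid 4 instead: wins, pays 4, utility 8 - 4 = 4.
Since 4 > 0, bidding 4 is strictly better here, so truthful bidding is not dominant.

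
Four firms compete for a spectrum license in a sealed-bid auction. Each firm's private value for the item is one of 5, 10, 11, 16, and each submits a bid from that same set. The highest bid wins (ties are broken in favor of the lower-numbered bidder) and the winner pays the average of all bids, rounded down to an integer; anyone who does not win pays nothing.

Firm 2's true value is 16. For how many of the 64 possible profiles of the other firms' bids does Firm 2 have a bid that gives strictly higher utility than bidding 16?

18

Others bid (5, 5, 5): truth gives 9; bid 10 gives 10 > 9. Violating.
Others bid (5, 5, 10): truth gives 7; bid 10 gives 9 > 7. Violating.
Others bid (5, 5, 11): truth gives 7; bid 11 gives 8 > 7. Violating.
Others bid (5, 10, 5): truth gives 7; bid 10 gives 9 > 7. Violating.
Others bid (5, 5, 16): truth gives 6; no alternative beats it.
Others bid (5, 10, 16): truth gives 5; no alternative beats it.
(Checking all 64 profiles: 18 have a profitable deviation, 46 do not.)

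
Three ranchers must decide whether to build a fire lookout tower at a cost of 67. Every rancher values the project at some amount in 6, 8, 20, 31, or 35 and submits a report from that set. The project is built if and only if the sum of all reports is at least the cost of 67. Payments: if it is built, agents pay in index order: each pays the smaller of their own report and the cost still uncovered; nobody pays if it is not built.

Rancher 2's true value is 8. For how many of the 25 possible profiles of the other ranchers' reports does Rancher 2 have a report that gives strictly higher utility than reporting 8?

Others report (31, 31): truth gives 0; report 6 gives 2 > 0. Violating.
Others report (31, 35): truth gives 0; report 6 gives 2 > 0. Violating.
Others report (35, 31): truth gives 0; report 6 gives 2 > 0. Violating.
Others report (35, 35): truth gives 0; report 6 gives 2 > 0. Violating.
Others report (6, 6): truth gives 0; no alternative beats it.
Others report (6, 8): truth gives 0; no alternative beats it.
(Checking all 25 profiles: 4 have a profitable deviation, 21 do not.)

4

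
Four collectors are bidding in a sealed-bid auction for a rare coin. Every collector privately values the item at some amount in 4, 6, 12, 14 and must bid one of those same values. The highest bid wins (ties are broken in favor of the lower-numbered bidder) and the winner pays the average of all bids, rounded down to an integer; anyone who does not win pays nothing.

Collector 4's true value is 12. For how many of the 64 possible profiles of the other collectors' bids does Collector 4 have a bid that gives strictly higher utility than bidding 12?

19

Others bid (4, 4, 4): truth gives 6; bid 6 gives 8 > 6. Violating.
Others bid (4, 4, 12): truth gives 0; bid 14 gives 4 > 0. Violating.
Others bid (4, 6, 12): truth gives 0; bid 14 gives 3 > 0. Violating.
Others bid (4, 12, 4): truth gives 0; bid 14 gives 4 > 0. Violating.
Others bid (4, 4, 6): truth gives 6; no alternative beats it.
Others bid (4, 4, 14): truth gives 0; no alternative beats it.
(Checking all 64 profiles: 19 have a profitable deviation, 45 do not.)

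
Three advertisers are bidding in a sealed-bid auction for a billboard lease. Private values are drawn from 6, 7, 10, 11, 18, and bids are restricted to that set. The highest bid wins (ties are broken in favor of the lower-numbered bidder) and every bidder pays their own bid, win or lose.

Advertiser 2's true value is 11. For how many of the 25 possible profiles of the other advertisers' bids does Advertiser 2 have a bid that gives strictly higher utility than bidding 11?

19

Others bid (6, 6): truth gives 0; bid 7 gives 4 > 0. Violating.
Others bid (6, 7): truth gives 0; bid 7 gives 4 > 0. Violating.
Others bid (6, 10): truth gives 0; bid 10 gives 1 > 0. Violating.
Others bid (6, 18): truth gives -11; bid 6 gives -6 > -11. Violating.
Others bid (6, 11): truth gives 0; no alternative beats it.
Others bid (7, 11): truth gives 0; no alternative beats it.
(Checking all 25 profiles: 19 have a profitable deviation, 6 do not.)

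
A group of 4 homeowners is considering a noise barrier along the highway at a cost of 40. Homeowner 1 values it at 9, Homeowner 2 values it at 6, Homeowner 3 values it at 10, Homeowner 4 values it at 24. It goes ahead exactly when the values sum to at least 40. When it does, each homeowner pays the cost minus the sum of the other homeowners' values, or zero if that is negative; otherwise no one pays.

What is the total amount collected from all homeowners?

Total value 49 ≥ cost 40, so it is built.
Homeowner 1: others sum to 40; max(0, 40 - 40) = 0.
Homeowner 2: others sum to 43; max(0, 40 - 43) = 0.
Homeowner 3: others sum to 39; max(0, 40 - 39) = 1.
Homeowner 4: others sum to 25; max(0, 40 - 25) = 15.
Total collected = 0 + 0 + 1 + 15 = 16.

16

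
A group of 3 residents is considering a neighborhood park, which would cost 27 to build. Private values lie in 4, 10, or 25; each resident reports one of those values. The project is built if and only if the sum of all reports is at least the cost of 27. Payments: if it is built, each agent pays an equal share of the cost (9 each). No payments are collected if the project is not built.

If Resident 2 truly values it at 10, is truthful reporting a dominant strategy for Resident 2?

Consider the case where Resident 1 reports 4 and Resident 3 reports 4.
Truthful report 10: project not built, utility 0.
Report 25 instead: project built, pays 9, utility 10 - 9 = 1.
Since 1 > 0, reporting 25 is strictly better here, so truthful reporting is not dominant.

No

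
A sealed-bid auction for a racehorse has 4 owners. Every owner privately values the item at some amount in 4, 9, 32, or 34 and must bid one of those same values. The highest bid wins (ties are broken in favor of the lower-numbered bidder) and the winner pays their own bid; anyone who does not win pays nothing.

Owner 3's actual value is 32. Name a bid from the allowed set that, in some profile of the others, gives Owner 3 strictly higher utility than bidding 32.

9

Suppose Owner 1 bids 4, Owner 2 bids 4 and Owner 4 bids 4.
Bid 32: wins, pays 32, utility 32 - 32 = 0.
Bid 9: wins, pays 9, utility 32 - 9 = 23.
So bidding 9 beats truth here (23 > 0).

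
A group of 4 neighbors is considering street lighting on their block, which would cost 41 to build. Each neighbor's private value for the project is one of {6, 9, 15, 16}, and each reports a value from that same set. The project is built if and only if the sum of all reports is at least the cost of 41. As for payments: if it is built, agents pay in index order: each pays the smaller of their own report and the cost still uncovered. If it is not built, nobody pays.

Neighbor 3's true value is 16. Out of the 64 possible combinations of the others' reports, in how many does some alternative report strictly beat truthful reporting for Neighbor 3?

57

Others report (6, 6, 15): truth gives 0; report 15 gives 1 > 0. Violating.
Others report (6, 6, 16): truth gives 0; report 15 gives 1 > 0. Violating.
Others report (6, 9, 15): truth gives 0; report 15 gives 1 > 0. Violating.
Others report (6, 9, 16): truth gives 0; report 15 gives 1 > 0. Violating.
Others report (6, 6, 6): truth gives 0; no alternative beats it.
Others report (6, 6, 9): truth gives 0; no alternative beats it.
(Checking all 64 profiles: 57 have a profitable deviation, 7 do not.)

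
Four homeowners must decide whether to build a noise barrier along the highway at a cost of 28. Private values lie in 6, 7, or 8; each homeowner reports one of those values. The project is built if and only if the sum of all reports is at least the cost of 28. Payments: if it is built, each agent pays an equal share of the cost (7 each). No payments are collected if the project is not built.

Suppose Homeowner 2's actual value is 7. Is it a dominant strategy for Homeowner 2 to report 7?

Yes

Check each profile of the others' reports and compare truth against every alternative report.
Others report (6, 6, 6): truth gives 0, best alternative gives 0.
Others report (6, 6, 7): truth gives 0, best alternative gives 0.
Others report (6, 6, 8): truth gives 0, best alternative gives 0.
Others report (6, 7, 6): truth gives 0, best alternative gives 0.
Others report (6, 7, 7): truth gives 0, best alternative gives 0.
Others report (6, 7, 8): truth gives 0, best alternative gives 0.
(Remaining 21 profiles checked similarly; truth is weakly best in each.)
In every case the truthful report is at least as good as any alternative, so it is a dominant strategy.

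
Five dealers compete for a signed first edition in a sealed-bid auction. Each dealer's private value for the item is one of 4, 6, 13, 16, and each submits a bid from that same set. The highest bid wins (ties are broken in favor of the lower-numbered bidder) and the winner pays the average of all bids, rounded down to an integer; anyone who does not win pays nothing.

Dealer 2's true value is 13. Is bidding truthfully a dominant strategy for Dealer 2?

No

Consider the case where Dealer 1 bids 4, Dealer 3 bids 4, Dealer 4 bids 4 and Dealer 5 bids 4.
Truthful bid 13: wins, pays 5, utility 13 - 5 = 8.
Bid 6 instead: wins, pays 4, utility 13 - 4 = 9.
Since 9 > 8, bidding 6 is strictly better here, so truthful bidding is not dominant.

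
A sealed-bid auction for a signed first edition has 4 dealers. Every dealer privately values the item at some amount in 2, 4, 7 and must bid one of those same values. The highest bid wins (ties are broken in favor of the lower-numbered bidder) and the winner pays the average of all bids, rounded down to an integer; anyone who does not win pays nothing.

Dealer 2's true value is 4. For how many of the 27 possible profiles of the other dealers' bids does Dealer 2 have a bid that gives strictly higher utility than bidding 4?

1

Others bid (4, 2, 2): truth gives 0; bid 7 gives 1 > 0. Violating.
Others bid (2, 2, 2): truth gives 2; no alternative beats it.
Others bid (2, 2, 4): truth gives 1; no alternative beats it.
(Checking all 27 profiles: 1 has a profitable deviation, 26 do not.)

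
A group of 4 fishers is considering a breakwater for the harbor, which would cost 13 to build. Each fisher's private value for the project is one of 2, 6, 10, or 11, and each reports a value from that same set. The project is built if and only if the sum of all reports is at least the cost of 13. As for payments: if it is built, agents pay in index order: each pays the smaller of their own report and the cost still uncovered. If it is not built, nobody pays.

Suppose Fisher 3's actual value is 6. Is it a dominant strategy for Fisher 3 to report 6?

Consider the case where Fisher 1 reports 2, Fisher 2 reports 2 and Fisher 4 reports 10.
Truthful report 6: project built, pays 6, utility 6 - 6 = 0.
Report 2 instead: project built, pays 2, utility 6 - 2 = 4.
Since 4 > 0, reporting 2 is strictly better here, so truthful reporting is not dominant.

No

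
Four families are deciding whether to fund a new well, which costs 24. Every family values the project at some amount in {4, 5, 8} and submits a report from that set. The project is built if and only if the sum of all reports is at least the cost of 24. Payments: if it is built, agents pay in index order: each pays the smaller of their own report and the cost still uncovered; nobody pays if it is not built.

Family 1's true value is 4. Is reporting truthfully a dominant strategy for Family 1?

Check each profile of the others' reports and compare truth against every alternative report.
Others report (4, 8, 8): truth gives 0, best alternative gives -1.
Others report (5, 8, 8): truth gives 0, best alternative gives -1.
Others report (8, 4, 8): truth gives 0, best alternative gives -1.
Others report (8, 5, 8): truth gives 0, best alternative gives -1.
Others report (8, 8, 4): truth gives 0, best alternative gives -1.
Others report (8, 8, 5): truth gives 0, best alternative gives -1.
(Remaining 21 profiles checked similarly; truth is weakly best in each.)
In every case the truthful report is at least as good as any alternative, so it is a dominant strategy.

Yes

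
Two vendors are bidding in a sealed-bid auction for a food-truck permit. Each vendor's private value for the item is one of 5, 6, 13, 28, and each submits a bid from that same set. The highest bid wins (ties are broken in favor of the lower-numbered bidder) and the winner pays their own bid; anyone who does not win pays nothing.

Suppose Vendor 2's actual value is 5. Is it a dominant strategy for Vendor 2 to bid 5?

Yes

Check each profile of the others' bids and compare truth against every alternative bid.
Others bid (5): truth gives 0, best alternative gives -1.
Others bid (6): truth gives 0, best alternative gives 0.
Others bid (13): truth gives 0, best alternative gives 0.
Others bid (28): truth gives 0, best alternative gives 0.
In every case the truthful bid is at least as good as any alternative, so it is a dominant strategy.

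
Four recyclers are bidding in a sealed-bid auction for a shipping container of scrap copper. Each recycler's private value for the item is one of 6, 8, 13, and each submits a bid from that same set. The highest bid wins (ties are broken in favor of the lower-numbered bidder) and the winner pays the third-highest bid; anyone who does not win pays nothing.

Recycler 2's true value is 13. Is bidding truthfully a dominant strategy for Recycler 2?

Check each profile of the others' bids and compare truth against every alternative bid.
Others bid (6, 6, 13): truth gives 7, best alternative gives 0.
Others bid (6, 13, 6): truth gives 7, best alternative gives 0.
Others bid (8, 6, 6): truth gives 7, best alternative gives 0.
Others bid (6, 8, 13): truth gives 5, best alternative gives 0.
Others bid (6, 13, 8): truth gives 5, best alternative gives 0.
Others bid (8, 6, 8): truth gives 5, best alternative gives 0.
(Remaining 21 profiles checked similarly; truth is weakly best in each.)
In every case the truthful bid is at least as good as any alternative, so it is a dominant strategy.

Yes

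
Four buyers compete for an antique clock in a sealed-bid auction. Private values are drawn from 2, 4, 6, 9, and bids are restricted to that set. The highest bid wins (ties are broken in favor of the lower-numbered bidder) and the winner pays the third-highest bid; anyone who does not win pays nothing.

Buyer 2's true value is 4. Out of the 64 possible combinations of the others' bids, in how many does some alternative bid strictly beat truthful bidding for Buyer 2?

Others bid (2, 2, 6): truth gives 0; bid 6 gives 2 > 0. Violating.
Others bid (2, 2, 9): truth gives 0; bid 9 gives 2 > 0. Violating.
Others bid (2, 6, 2): truth gives 0; bid 6 gives 2 > 0. Violating.
Others bid (2, 9, 2): truth gives 0; bid 9 gives 2 > 0. Violating.
Others bid (2, 2, 2): truth gives 2; no alternative beats it.
Others bid (2, 2, 4): truth gives 2; no alternative beats it.
(Checking all 64 profiles: 6 have a profitable deviation, 58 do not.)

6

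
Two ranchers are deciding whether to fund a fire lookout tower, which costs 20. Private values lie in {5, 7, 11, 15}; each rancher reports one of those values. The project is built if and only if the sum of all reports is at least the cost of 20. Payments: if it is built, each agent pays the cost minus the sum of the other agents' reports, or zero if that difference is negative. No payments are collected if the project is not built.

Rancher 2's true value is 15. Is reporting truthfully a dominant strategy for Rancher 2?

Check each profile of the others' reports and compare truth against every alternative report.
Others report (7): truth gives 2, best alternative gives 0.
Others report (15): truth gives 10, best alternative gives 10.
Others report (11): truth gives 6, best alternative gives 6.
Others report (5): truth gives 0, best alternative gives 0.
In every case the truthful report is at least as good as any alternative, so it is a dominant strategy.

Yes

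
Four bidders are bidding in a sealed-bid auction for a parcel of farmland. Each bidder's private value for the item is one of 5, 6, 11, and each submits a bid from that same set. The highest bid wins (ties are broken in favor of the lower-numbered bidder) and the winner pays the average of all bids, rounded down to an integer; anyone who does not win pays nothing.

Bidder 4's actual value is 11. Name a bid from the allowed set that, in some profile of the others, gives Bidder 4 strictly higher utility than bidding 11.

Suppose Bidder 1 bids 5, Bidder 2 bids 5 and Bidder 3 bids 5.
Bid 11: wins, pays 6, utility 11 - 6 = 5.
Bid 6: wins, pays 5, utility 11 - 5 = 6.
So bidding 6 beats truth here (6 > 5).

6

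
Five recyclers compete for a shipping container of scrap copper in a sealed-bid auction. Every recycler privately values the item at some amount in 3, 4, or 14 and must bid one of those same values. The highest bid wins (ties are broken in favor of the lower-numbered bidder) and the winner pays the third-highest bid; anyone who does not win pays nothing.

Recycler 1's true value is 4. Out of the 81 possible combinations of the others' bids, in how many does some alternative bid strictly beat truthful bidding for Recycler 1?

4

Others bid (3, 3, 3, 14): truth gives 0; bid 14 gives 1 > 0. Violating.
Others bid (3, 3, 14, 3): truth gives 0; bid 14 gives 1 > 0. Violating.
Others bid (3, 14, 3, 3): truth gives 0; bid 14 gives 1 > 0. Violating.
Others bid (14, 3, 3, 3): truth gives 0; bid 14 gives 1 > 0. Violating.
Others bid (3, 3, 3, 3): truth gives 1; no alternative beats it.
Others bid (3, 3, 3, 4): truth gives 1; no alternative beats it.
(Checking all 81 profiles: 4 have a profitable deviation, 77 do not.)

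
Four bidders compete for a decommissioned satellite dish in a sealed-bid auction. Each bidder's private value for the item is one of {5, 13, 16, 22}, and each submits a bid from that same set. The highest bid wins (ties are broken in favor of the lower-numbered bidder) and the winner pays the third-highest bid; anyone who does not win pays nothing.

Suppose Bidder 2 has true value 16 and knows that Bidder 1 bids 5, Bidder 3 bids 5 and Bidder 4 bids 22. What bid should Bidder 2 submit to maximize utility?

Bid 5: loses, pays 0, utility 0.
Bid 13: loses, pays 0, utility 0.
Bid 16: loses, pays 0, utility 0.
Bid 22: wins, pays 5, utility 16 - 5 = 11.
The best choice is 22 with utility 11.

22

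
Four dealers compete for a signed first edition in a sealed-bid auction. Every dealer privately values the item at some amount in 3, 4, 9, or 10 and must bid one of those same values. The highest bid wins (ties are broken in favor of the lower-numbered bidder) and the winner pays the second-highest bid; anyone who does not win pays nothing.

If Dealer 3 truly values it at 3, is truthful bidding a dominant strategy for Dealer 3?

Yes

Check each profile of the others' bids and compare truth against every alternative bid.
Others bid (3, 3, 4): truth gives 0, best alternative gives -1.
Others bid (3, 3, 3): truth gives 0, best alternative gives 0.
Others bid (3, 3, 9): truth gives 0, best alternative gives 0.
Others bid (3, 3, 10): truth gives 0, best alternative gives 0.
Others bid (3, 4, 3): truth gives 0, best alternative gives 0.
Others bid (3, 4, 4): truth gives 0, best alternative gives 0.
(Remaining 58 profiles checked similarly; truth is weakly best in each.)
In every case the truthful bid is at least as good as any alternative, so it is a dominant strategy.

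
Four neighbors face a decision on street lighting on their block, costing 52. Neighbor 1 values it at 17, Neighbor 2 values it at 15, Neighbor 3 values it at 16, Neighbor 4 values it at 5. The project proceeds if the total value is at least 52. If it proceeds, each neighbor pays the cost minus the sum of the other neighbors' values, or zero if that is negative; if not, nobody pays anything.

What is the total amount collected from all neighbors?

Total value 53 ≥ cost 52, so it is built.
Neighbor 1: others sum to 36; max(0, 52 - 36) = 16.
Neighbor 2: others sum to 38; max(0, 52 - 38) = 14.
Neighbor 3: others sum to 37; max(0, 52 - 37) = 15.
Neighbor 4: others sum to 48; max(0, 52 - 48) = 4.
Total collected = 16 + 14 + 15 + 4 = 49.

49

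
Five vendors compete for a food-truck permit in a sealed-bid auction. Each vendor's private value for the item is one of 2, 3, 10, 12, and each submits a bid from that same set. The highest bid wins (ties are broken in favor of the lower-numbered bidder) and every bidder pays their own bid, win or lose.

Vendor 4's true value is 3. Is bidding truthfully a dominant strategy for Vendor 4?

No

Consider the case where Vendor 1 bids 2, Vendor 2 bids 2, Vendor 3 bids 2 and Vendor 5 bids 10.
Truthful bid 3: loses but pays 3, utility -3.
Bid 2 instead: loses but pays 2, utility -2.
Since -2 > -3, bidding 2 is strictly better here, so truthful bidding is not dominant.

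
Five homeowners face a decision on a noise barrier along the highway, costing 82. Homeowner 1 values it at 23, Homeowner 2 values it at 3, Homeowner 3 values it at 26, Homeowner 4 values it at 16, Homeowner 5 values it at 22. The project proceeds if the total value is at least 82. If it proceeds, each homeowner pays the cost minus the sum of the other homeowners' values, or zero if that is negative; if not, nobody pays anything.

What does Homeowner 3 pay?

18

Total value 90 ≥ cost 82, so the project is built.
The other homeowners' values sum to 64.
Cost minus that sum is 82 - 64 = 18.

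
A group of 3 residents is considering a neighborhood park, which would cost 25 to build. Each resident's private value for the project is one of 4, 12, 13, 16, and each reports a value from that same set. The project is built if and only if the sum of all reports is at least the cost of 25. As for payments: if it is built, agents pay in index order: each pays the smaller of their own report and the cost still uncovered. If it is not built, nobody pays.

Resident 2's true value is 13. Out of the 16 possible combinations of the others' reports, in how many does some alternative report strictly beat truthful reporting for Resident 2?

13

Others report (4, 12): truth gives 0; report 12 gives 1 > 0. Violating.
Others report (4, 13): truth gives 0; report 12 gives 1 > 0. Violating.
Others report (4, 16): truth gives 0; report 12 gives 1 > 0. Violating.
Others report (12, 4): truth gives 0; report 12 gives 1 > 0. Violating.
Others report (4, 4): truth gives 0; no alternative beats it.
Others report (13, 4): truth gives 1; no alternative beats it.
(Checking all 16 profiles: 13 have a profitable deviation, 3 do not.)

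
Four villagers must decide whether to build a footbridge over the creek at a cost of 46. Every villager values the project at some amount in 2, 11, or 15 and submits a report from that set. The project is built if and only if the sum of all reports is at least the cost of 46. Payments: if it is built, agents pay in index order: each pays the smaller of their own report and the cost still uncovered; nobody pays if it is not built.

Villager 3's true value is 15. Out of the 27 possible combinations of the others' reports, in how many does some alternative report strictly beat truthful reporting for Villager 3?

7

Others report (11, 11, 15): truth gives 0; report 11 gives 4 > 0. Violating.
Others report (11, 15, 11): truth gives 0; report 11 gives 4 > 0. Violating.
Others report (11, 15, 15): truth gives 0; report 11 gives 4 > 0. Violating.
Others report (15, 11, 11): truth gives 0; report 11 gives 4 > 0. Violating.
Others report (2, 2, 2): truth gives 0; no alternative beats it.
Others report (2, 2, 11): truth gives 0; no alternative beats it.
(Checking all 27 profiles: 7 have a profitable deviation, 20 do not.)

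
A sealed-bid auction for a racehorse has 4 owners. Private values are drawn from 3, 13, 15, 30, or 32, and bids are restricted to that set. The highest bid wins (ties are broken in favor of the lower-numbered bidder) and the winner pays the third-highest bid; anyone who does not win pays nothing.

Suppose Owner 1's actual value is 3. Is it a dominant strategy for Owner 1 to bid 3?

Yes

Check each profile of the others' bids and compare truth against every alternative bid.
Others bid (3, 13, 13): truth gives 0, best alternative gives -10.
Others bid (13, 3, 13): truth gives 0, best alternative gives -10.
Others bid (13, 13, 3): truth gives 0, best alternative gives -10.
Others bid (13, 13, 13): truth gives 0, best alternative gives -10.
Others bid (3, 3, 3): truth gives 0, best alternative gives 0.
Others bid (3, 3, 13): truth gives 0, best alternative gives 0.
(Remaining 119 profiles checked similarly; truth is weakly best in each.)
In every case the truthful bid is at least as good as any alternative, so it is a dominant strategy.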